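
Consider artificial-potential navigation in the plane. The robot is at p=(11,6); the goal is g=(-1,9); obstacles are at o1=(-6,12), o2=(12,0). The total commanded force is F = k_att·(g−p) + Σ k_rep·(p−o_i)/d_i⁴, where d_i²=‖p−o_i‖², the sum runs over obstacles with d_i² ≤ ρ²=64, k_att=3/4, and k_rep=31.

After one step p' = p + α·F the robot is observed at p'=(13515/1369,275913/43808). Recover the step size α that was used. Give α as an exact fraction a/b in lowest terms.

F_att = 3/4·(g−p) = 3/4·(-12,3) = (-9.0000,2.2500)
o1: d²=325 > ρ²=64 → inactive
o2: d²=37 ≤ ρ²=64; F_rep = 31·(-1,6)/37² = (-0.0226,0.1359)
F = F_att + ΣF_rep = (-9.0226,2.3859)
Δp = p'−p = (-1.1278,0.2982); α = Δx/Fx = (-1544/1369) / (-12352/1369) = 1/8
check: Δy/Fy = (13065/43808) / (13065/5476) = 1/8 ✓

α = 1/8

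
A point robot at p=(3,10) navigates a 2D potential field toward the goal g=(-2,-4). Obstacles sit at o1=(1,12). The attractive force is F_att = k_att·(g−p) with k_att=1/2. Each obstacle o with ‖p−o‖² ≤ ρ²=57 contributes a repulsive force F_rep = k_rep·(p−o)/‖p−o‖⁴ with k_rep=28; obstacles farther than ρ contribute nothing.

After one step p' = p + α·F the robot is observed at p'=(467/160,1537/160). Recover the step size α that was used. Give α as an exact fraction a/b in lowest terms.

F_att = 1/2·(g−p) = 1/2·(-5,-14) = (-2.5000,-7.0000)
o1: d²=8 ≤ ρ²=57; F_rep = 28·(2,-2)/8² = (0.8750,-0.8750)
F = F_att + ΣF_rep = (-1.6250,-7.8750)
Δp = p'−p = (-0.0813,-0.3937); α = Δx/Fx = (-13/160) / (-13/8) = 1/20
check: Δy/Fy = (-63/160) / (-63/8) = 1/20 ✓

α = 1/20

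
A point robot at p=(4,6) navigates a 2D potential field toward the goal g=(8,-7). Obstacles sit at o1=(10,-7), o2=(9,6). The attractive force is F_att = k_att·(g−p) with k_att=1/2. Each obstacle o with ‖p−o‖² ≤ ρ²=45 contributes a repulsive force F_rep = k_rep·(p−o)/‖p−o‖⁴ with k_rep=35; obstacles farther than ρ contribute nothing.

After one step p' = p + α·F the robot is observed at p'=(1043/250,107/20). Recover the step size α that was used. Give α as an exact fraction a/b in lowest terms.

α = 1/10

F_att = 1/2·(g−p) = 1/2·(4,-13) = (2.0000,-6.5000)
o1: d²=205 > ρ²=45 → inactive
o2: d²=25 ≤ ρ²=45; F_rep = 35·(-5,0)/25² = (-0.2800,0.0000)
F = F_att + ΣF_rep = (1.7200,-6.5000)
Δp = p'−p = (0.1720,-0.6500); α = Δx/Fx = (43/250) / (43/25) = 1/10
check: Δy/Fy = (-13/20) / (-13/2) = 1/10 ✓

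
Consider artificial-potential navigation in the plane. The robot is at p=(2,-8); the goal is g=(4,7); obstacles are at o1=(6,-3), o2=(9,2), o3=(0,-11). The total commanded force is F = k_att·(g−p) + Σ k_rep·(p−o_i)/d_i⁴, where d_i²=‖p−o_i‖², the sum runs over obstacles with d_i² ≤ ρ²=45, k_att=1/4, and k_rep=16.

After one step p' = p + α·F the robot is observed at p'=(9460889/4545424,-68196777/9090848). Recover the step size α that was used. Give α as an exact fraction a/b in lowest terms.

F_att = 1/4·(g−p) = 1/4·(2,15) = (0.5000,3.7500)
o1: d²=41 ≤ ρ²=45; F_rep = 16·(-4,-5)/41² = (-0.0381,-0.0476)
o2: d²=149 > ρ²=45 → inactive
o3: d²=13 ≤ ρ²=45; F_rep = 16·(2,3)/13² = (0.1893,0.2840)
F = F_att + ΣF_rep = (0.6513,3.9864)
Δp = p'−p = (0.0814,0.4983); α = Δx/Fx = (370041/4545424) / (370041/568178) = 1/8
check: Δy/Fy = (4530007/9090848) / (4530007/1136356) = 1/8 ✓

α = 1/8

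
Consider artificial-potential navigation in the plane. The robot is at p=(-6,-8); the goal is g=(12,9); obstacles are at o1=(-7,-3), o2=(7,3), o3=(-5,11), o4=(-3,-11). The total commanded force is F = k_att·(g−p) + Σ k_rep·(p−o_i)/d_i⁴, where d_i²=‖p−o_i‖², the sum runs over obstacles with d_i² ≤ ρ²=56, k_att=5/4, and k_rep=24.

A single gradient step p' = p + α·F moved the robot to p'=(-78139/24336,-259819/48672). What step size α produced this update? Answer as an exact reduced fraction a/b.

F_att = 5/4·(g−p) = 5/4·(18,17) = (22.5000,21.2500)
o1: d²=26 ≤ ρ²=56; F_rep = 24·(1,-5)/26² = (0.0355,-0.1775)
o2: d²=290 > ρ²=56 → inactive
o3: d²=362 > ρ²=56 → inactive
o4: d²=18 ≤ ρ²=56; F_rep = 24·(-3,3)/18² = (-0.2222,0.2222)
F = F_att + ΣF_rep = (22.3133,21.2947)
Δp = p'−p = (2.7892,2.6618); α = Δx/Fx = (67877/24336) / (67877/3042) = 1/8
check: Δy/Fy = (129557/48672) / (129557/6084) = 1/8 ✓

α = 1/8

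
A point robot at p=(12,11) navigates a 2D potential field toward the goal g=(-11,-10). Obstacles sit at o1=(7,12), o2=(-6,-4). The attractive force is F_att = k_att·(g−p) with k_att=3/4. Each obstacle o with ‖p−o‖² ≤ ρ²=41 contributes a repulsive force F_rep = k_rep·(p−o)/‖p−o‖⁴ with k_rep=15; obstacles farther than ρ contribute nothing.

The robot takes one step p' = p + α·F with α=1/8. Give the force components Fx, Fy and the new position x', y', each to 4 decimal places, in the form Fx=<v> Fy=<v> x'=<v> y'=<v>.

F_att = 3/4·(g−p) = 3/4·(-23,-21) = (-17.2500,-15.7500)
o1: d²=26 ≤ ρ²=41; F_rep = 15·(5,-1)/26² = (0.1109,-0.0222)
o2: d²=549 > ρ²=41 → inactive
F = F_att + ΣF_rep = (-17.1391,-15.7722)
p' = p + 1/8·F = (9.8576,9.0285)

Fx=-17.1391 Fy=-15.7722 x'=9.8576 y'=9.0285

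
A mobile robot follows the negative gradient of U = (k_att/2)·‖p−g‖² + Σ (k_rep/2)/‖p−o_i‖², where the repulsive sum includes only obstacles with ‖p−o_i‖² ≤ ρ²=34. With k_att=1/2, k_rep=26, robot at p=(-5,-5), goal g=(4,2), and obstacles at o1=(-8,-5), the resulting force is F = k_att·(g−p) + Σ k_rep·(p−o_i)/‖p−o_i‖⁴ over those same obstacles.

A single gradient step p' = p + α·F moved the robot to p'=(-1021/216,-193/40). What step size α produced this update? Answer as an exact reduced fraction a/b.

α = 1/20

F_att = 1/2·(g−p) = 1/2·(9,7) = (4.5000,3.5000)
o1: d²=9 ≤ ρ²=34; F_rep = 26·(3,0)/9² = (0.9630,0.0000)
F = F_att + ΣF_rep = (5.4630,3.5000)
Δp = p'−p = (0.2731,0.1750); α = Δx/Fx = (59/216) / (295/54) = 1/20
check: Δy/Fy = (7/40) / (7/2) = 1/20 ✓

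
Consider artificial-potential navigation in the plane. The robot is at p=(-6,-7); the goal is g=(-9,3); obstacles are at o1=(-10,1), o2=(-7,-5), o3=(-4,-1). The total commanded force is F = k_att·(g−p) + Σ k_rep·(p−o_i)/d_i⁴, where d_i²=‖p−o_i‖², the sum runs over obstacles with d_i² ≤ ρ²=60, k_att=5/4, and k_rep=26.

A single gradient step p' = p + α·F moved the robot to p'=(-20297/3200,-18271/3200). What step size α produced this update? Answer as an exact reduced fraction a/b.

α = 1/8

F_att = 5/4·(g−p) = 5/4·(-3,10) = (-3.7500,12.5000)
o1: d²=80 > ρ²=60 → inactive
o2: d²=5 ≤ ρ²=60; F_rep = 26·(1,-2)/5² = (1.0400,-2.0800)
o3: d²=40 ≤ ρ²=60; F_rep = 26·(-2,-6)/40² = (-0.0325,-0.0975)
F = F_att + ΣF_rep = (-2.7425,10.3225)
Δp = p'−p = (-0.3428,1.2903); α = Δx/Fx = (-1097/3200) / (-1097/400) = 1/8
check: Δy/Fy = (4129/3200) / (4129/400) = 1/8 ✓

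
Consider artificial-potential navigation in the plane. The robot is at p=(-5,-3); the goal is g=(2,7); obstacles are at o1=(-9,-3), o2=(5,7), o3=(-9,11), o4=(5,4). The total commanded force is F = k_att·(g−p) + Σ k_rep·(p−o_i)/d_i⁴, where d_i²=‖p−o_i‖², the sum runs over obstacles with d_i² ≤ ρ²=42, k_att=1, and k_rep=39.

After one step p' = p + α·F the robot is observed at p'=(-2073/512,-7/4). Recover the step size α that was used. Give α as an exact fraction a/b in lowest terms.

F_att = 1·(g−p) = 1·(7,10) = (7.0000,10.0000)
o1: d²=16 ≤ ρ²=42; F_rep = 39·(4,0)/16² = (0.6094,0.0000)
o2: d²=200 > ρ²=42 → inactive
o3: d²=212 > ρ²=42 → inactive
o4: d²=149 > ρ²=42 → inactive
F = F_att + ΣF_rep = (7.6094,10.0000)
Δp = p'−p = (0.9512,1.2500); α = Δx/Fx = (487/512) / (487/64) = 1/8
check: Δy/Fy = (5/4) / (10) = 1/8 ✓

α = 1/8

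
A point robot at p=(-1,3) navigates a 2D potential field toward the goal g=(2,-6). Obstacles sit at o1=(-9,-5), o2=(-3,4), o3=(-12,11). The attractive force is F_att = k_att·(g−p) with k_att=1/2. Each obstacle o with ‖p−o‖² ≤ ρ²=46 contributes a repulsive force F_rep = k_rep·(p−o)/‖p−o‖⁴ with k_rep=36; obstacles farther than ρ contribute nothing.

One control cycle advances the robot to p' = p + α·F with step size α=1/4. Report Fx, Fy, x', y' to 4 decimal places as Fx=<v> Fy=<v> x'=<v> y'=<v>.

F_att = 1/2·(g−p) = 1/2·(3,-9) = (1.5000,-4.5000)
o1: d²=128 > ρ²=46 → inactive
o2: d²=5 ≤ ρ²=46; F_rep = 36·(2,-1)/5² = (2.8800,-1.4400)
o3: d²=185 > ρ²=46 → inactive
F = F_att + ΣF_rep = (4.3800,-5.9400)
p' = p + 1/4·F = (0.0950,1.5150)

Fx=4.3800 Fy=-5.9400 x'=0.0950 y'=1.5150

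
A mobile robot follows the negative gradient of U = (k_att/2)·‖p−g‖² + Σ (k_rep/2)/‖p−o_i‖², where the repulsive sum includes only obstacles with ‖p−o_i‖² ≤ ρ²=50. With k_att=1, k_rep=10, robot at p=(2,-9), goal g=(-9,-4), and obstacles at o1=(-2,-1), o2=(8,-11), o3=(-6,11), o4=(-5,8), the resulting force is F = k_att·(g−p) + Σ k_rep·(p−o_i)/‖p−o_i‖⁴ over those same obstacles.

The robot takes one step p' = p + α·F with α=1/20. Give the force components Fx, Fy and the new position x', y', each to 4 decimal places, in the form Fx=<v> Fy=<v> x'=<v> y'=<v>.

F_att = 1·(g−p) = 1·(-11,5) = (-11.0000,5.0000)
o1: d²=80 > ρ²=50 → inactive
o2: d²=40 ≤ ρ²=50; F_rep = 10·(-6,2)/40² = (-0.0375,0.0125)
o3: d²=464 > ρ²=50 → inactive
o4: d²=338 > ρ²=50 → inactive
F = F_att + ΣF_rep = (-11.0375,5.0125)
p' = p + 1/20·F = (1.4481,-8.7494)

Fx=-11.0375 Fy=5.0125 x'=1.4481 y'=-8.7494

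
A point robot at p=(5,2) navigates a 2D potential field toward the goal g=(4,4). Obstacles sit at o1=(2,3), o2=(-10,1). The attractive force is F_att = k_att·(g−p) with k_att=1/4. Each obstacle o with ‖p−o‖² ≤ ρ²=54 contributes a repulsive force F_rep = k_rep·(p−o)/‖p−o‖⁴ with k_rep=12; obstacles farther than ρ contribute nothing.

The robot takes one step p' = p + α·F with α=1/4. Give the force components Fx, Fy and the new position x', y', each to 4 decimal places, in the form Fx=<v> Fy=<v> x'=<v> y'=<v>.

Fx=0.1100 Fy=0.3800 x'=5.0275 y'=2.0950

F_att = 1/4·(g−p) = 1/4·(-1,2) = (-0.2500,0.5000)
o1: d²=10 ≤ ρ²=54; F_rep = 12·(3,-1)/10² = (0.3600,-0.1200)
o2: d²=226 > ρ²=54 → inactive
F = F_att + ΣF_rep = (0.1100,0.3800)
p' = p + 1/4·F = (5.0275,2.0950)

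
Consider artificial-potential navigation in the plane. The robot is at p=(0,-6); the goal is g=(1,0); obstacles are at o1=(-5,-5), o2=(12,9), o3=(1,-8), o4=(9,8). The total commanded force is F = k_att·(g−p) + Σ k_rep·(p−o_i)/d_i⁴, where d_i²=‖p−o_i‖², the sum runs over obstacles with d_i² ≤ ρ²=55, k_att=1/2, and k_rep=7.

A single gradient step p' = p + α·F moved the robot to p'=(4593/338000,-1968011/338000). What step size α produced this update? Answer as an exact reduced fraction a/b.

F_att = 1/2·(g−p) = 1/2·(1,6) = (0.5000,3.0000)
o1: d²=26 ≤ ρ²=55; F_rep = 7·(5,-1)/26² = (0.0518,-0.0104)
o2: d²=369 > ρ²=55 → inactive
o3: d²=5 ≤ ρ²=55; F_rep = 7·(-1,2)/5² = (-0.2800,0.5600)
o4: d²=277 > ρ²=55 → inactive
F = F_att + ΣF_rep = (0.2718,3.5496)
Δp = p'−p = (0.0136,0.1775); α = Δx/Fx = (4593/338000) / (4593/16900) = 1/20
check: Δy/Fy = (59989/338000) / (59989/16900) = 1/20 ✓

α = 1/20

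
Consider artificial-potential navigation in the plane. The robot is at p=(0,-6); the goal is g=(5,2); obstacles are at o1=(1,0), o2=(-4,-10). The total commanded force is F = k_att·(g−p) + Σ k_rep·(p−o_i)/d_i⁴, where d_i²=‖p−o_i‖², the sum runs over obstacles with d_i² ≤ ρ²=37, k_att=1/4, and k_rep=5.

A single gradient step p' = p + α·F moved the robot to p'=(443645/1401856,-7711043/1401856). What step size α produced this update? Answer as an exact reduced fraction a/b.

α = 1/4

F_att = 1/4·(g−p) = 1/4·(5,8) = (1.2500,2.0000)
o1: d²=37 ≤ ρ²=37; F_rep = 5·(-1,-6)/37² = (-0.0037,-0.0219)
o2: d²=32 ≤ ρ²=37; F_rep = 5·(4,4)/32² = (0.0195,0.0195)
F = F_att + ΣF_rep = (1.2659,1.9976)
Δp = p'−p = (0.3165,0.4994); α = Δx/Fx = (443645/1401856) / (443645/350464) = 1/4
check: Δy/Fy = (700093/1401856) / (700093/350464) = 1/4 ✓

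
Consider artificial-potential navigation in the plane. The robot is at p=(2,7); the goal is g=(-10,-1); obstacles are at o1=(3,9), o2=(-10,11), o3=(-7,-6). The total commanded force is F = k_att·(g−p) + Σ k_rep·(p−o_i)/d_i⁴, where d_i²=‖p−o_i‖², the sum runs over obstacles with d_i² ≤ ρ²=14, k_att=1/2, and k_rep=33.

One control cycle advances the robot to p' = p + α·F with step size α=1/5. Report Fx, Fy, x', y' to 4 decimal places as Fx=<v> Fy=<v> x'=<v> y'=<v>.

F_att = 1/2·(g−p) = 1/2·(-12,-8) = (-6.0000,-4.0000)
o1: d²=5 ≤ ρ²=14; F_rep = 33·(-1,-2)/5² = (-1.3200,-2.6400)
o2: d²=160 > ρ²=14 → inactive
o3: d²=250 > ρ²=14 → inactive
F = F_att + ΣF_rep = (-7.3200,-6.6400)
p' = p + 1/5·F = (0.5360,5.6720)

Fx=-7.3200 Fy=-6.6400 x'=0.5360 y'=5.6720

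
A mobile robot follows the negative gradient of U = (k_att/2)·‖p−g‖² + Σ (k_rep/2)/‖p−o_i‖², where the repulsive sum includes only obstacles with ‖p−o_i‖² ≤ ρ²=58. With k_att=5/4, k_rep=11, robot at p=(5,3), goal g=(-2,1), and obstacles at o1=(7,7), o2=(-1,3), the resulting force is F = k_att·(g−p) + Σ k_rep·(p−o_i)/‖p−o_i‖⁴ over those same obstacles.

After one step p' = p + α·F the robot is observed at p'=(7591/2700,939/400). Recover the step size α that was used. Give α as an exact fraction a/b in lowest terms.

α = 1/4

F_att = 5/4·(g−p) = 5/4·(-7,-2) = (-8.7500,-2.5000)
o1: d²=20 ≤ ρ²=58; F_rep = 11·(-2,-4)/20² = (-0.0550,-0.1100)
o2: d²=36 ≤ ρ²=58; F_rep = 11·(6,0)/36² = (0.0509,0.0000)
F = F_att + ΣF_rep = (-8.7541,-2.6100)
Δp = p'−p = (-2.1885,-0.6525); α = Δx/Fx = (-5909/2700) / (-5909/675) = 1/4
check: Δy/Fy = (-261/400) / (-261/100) = 1/4 ✓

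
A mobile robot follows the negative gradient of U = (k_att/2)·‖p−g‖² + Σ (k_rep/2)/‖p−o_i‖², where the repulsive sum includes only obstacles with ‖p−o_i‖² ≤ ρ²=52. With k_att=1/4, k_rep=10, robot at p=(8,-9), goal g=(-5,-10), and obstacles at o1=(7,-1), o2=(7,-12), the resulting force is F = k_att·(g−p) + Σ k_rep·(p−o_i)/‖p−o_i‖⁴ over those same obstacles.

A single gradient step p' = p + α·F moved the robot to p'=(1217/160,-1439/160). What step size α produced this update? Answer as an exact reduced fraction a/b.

F_att = 1/4·(g−p) = 1/4·(-13,-1) = (-3.2500,-0.2500)
o1: d²=65 > ρ²=52 → inactive
o2: d²=10 ≤ ρ²=52; F_rep = 10·(1,3)/10² = (0.1000,0.3000)
F = F_att + ΣF_rep = (-3.1500,0.0500)
Δp = p'−p = (-0.3937,0.0063); α = Δx/Fx = (-63/160) / (-63/20) = 1/8
check: Δy/Fy = (1/160) / (1/20) = 1/8 ✓

α = 1/8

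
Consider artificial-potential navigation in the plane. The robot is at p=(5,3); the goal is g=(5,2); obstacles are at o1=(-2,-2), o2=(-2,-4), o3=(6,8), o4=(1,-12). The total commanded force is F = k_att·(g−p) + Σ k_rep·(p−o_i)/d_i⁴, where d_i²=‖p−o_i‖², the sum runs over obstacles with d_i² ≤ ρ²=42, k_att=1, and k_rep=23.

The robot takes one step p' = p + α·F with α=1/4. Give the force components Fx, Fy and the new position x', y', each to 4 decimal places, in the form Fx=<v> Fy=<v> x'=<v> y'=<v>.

F_att = 1·(g−p) = 1·(0,-1) = (0.0000,-1.0000)
o1: d²=74 > ρ²=42 → inactive
o2: d²=98 > ρ²=42 → inactive
o3: d²=26 ≤ ρ²=42; F_rep = 23·(-1,-5)/26² = (-0.0340,-0.1701)
o4: d²=241 > ρ²=42 → inactive
F = F_att + ΣF_rep = (-0.0340,-1.1701)
p' = p + 1/4·F = (4.9915,2.7075)

Fx=-0.0340 Fy=-1.1701 x'=4.9915 y'=2.7075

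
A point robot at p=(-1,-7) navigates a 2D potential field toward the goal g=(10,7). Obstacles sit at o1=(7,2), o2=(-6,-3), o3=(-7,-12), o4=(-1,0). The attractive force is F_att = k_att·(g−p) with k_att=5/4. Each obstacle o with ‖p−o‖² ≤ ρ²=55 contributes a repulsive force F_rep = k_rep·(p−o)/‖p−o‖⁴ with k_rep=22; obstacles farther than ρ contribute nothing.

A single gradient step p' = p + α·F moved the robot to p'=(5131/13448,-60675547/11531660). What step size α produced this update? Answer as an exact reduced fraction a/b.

α = 1/10

F_att = 5/4·(g−p) = 5/4·(11,14) = (13.7500,17.5000)
o1: d²=145 > ρ²=55 → inactive
o2: d²=41 ≤ ρ²=55; F_rep = 22·(5,-4)/41² = (0.0654,-0.0523)
o3: d²=61 > ρ²=55 → inactive
o4: d²=49 ≤ ρ²=55; F_rep = 22·(0,-7)/49² = (0.0000,-0.0641)
F = F_att + ΣF_rep = (13.8154,17.3835)
Δp = p'−p = (1.3815,1.7384); α = Δx/Fx = (18579/13448) / (92895/6724) = 1/10
check: Δy/Fy = (20046073/11531660) / (20046073/1153166) = 1/10 ✓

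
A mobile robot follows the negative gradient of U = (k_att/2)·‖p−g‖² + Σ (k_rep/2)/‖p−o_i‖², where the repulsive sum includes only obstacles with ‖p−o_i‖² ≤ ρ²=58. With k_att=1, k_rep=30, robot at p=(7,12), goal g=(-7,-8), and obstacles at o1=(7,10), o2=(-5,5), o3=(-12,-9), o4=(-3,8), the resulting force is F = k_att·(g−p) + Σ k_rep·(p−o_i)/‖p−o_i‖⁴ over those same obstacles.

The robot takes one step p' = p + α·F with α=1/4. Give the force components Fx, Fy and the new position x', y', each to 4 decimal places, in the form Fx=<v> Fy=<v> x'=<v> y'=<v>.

F_att = 1·(g−p) = 1·(-14,-20) = (-14.0000,-20.0000)
o1: d²=4 ≤ ρ²=58; F_rep = 30·(0,2)/4² = (0.0000,3.7500)
o2: d²=193 > ρ²=58 → inactive
o3: d²=802 > ρ²=58 → inactive
o4: d²=116 > ρ²=58 → inactive
F = F_att + ΣF_rep = (-14.0000,-16.2500)
p' = p + 1/4·F = (3.5000,7.9375)

Fx=-14.0000 Fy=-16.2500 x'=3.5000 y'=7.9375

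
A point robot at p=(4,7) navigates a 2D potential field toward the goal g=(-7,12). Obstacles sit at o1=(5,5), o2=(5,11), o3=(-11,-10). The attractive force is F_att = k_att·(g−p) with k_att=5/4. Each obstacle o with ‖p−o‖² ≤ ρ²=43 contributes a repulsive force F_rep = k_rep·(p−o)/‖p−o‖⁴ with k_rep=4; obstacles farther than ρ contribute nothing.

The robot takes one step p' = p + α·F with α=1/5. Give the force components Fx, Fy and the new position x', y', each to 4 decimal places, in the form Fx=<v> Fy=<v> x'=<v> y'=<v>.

F_att = 5/4·(g−p) = 5/4·(-11,5) = (-13.7500,6.2500)
o1: d²=5 ≤ ρ²=43; F_rep = 4·(-1,2)/5² = (-0.1600,0.3200)
o2: d²=17 ≤ ρ²=43; F_rep = 4·(-1,-4)/17² = (-0.0138,-0.0554)
o3: d²=514 > ρ²=43 → inactive
F = F_att + ΣF_rep = (-13.9238,6.5146)
p' = p + 1/5·F = (1.2152,8.3029)

Fx=-13.9238 Fy=6.5146 x'=1.2152 y'=8.3029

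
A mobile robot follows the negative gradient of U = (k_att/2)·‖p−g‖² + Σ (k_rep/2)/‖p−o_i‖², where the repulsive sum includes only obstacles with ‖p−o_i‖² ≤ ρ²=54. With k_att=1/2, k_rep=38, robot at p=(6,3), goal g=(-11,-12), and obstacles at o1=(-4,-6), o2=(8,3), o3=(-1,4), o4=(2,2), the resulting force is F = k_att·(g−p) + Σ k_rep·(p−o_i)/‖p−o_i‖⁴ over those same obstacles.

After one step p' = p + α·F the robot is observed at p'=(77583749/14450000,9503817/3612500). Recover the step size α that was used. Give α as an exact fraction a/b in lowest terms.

α = 1/20

F_att = 1/2·(g−p) = 1/2·(-17,-15) = (-8.5000,-7.5000)
o1: d²=181 > ρ²=54 → inactive
o2: d²=4 ≤ ρ²=54; F_rep = 38·(-2,0)/4² = (-4.7500,0.0000)
o3: d²=50 ≤ ρ²=54; F_rep = 38·(7,-1)/50² = (0.1064,-0.0152)
o4: d²=17 ≤ ρ²=54; F_rep = 38·(4,1)/17² = (0.5260,0.1315)
F = F_att + ΣF_rep = (-12.6176,-7.3837)
Δp = p'−p = (-0.6309,-0.3692); α = Δx/Fx = (-9116251/14450000) / (-9116251/722500) = 1/20
check: Δy/Fy = (-1333683/3612500) / (-1333683/180625) = 1/20 ✓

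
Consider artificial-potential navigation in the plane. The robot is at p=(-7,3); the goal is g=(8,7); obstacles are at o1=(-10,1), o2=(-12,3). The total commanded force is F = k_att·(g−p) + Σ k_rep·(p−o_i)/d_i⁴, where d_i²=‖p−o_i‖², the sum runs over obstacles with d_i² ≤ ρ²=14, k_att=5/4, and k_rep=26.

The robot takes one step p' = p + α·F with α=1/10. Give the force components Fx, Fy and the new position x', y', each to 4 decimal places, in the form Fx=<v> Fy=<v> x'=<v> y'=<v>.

Fx=19.2115 Fy=5.3077 x'=-5.0788 y'=3.5308

F_att = 5/4·(g−p) = 5/4·(15,4) = (18.7500,5.0000)
o1: d²=13 ≤ ρ²=14; F_rep = 26·(3,2)/13² = (0.4615,0.3077)
o2: d²=25 > ρ²=14 → inactive
F = F_att + ΣF_rep = (19.2115,5.3077)
p' = p + 1/10·F = (-5.0788,3.5308)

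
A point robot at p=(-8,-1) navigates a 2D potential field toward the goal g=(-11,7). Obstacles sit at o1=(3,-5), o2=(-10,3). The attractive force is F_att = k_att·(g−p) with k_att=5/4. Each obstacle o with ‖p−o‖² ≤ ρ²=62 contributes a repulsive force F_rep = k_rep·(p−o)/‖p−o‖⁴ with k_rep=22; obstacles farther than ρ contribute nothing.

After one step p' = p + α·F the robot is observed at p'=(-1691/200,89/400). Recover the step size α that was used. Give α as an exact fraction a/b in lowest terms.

α = 1/8

F_att = 5/4·(g−p) = 5/4·(-3,8) = (-3.7500,10.0000)
o1: d²=137 > ρ²=62 → inactive
o2: d²=20 ≤ ρ²=62; F_rep = 22·(2,-4)/20² = (0.1100,-0.2200)
F = F_att + ΣF_rep = (-3.6400,9.7800)
Δp = p'−p = (-0.4550,1.2225); α = Δx/Fx = (-91/200) / (-91/25) = 1/8
check: Δy/Fy = (489/400) / (489/50) = 1/8 ✓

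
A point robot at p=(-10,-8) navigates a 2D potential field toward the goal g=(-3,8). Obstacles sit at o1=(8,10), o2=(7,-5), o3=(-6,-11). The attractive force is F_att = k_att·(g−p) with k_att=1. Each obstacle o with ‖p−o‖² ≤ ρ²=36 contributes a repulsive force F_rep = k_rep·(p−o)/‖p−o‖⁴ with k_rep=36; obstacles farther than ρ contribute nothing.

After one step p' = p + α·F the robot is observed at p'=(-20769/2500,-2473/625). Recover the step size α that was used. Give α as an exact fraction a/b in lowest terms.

F_att = 1·(g−p) = 1·(7,16) = (7.0000,16.0000)
o1: d²=648 > ρ²=36 → inactive
o2: d²=298 > ρ²=36 → inactive
o3: d²=25 ≤ ρ²=36; F_rep = 36·(-4,3)/25² = (-0.2304,0.1728)
F = F_att + ΣF_rep = (6.7696,16.1728)
Δp = p'−p = (1.6924,4.0432); α = Δx/Fx = (4231/2500) / (4231/625) = 1/4
check: Δy/Fy = (2527/625) / (10108/625) = 1/4 ✓

α = 1/4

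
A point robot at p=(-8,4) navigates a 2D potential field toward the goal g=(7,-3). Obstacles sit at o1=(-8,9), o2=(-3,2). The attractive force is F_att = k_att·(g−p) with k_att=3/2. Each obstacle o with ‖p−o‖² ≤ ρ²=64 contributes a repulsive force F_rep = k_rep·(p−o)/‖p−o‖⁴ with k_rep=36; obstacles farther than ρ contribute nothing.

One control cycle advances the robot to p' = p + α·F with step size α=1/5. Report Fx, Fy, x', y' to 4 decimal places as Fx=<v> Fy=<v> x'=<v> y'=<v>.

F_att = 3/2·(g−p) = 3/2·(15,-7) = (22.5000,-10.5000)
o1: d²=25 ≤ ρ²=64; F_rep = 36·(0,-5)/25² = (0.0000,-0.2880)
o2: d²=29 ≤ ρ²=64; F_rep = 36·(-5,2)/29² = (-0.2140,0.0856)
F = F_att + ΣF_rep = (22.2860,-10.7024)
p' = p + 1/5·F = (-3.5428,1.8595)

Fx=22.2860 Fy=-10.7024 x'=-3.5428 y'=1.8595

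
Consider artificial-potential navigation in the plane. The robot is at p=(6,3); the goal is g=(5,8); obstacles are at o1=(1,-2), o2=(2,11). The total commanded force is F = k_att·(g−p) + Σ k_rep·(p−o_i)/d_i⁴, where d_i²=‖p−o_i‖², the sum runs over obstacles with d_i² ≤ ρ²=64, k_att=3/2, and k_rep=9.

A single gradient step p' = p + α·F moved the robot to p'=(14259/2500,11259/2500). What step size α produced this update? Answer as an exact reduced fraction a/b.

α = 1/5

F_att = 3/2·(g−p) = 3/2·(-1,5) = (-1.5000,7.5000)
o1: d²=50 ≤ ρ²=64; F_rep = 9·(5,5)/50² = (0.0180,0.0180)
o2: d²=80 > ρ²=64 → inactive
F = F_att + ΣF_rep = (-1.4820,7.5180)
Δp = p'−p = (-0.2964,1.5036); α = Δx/Fx = (-741/2500) / (-741/500) = 1/5
check: Δy/Fy = (3759/2500) / (3759/500) = 1/5 ✓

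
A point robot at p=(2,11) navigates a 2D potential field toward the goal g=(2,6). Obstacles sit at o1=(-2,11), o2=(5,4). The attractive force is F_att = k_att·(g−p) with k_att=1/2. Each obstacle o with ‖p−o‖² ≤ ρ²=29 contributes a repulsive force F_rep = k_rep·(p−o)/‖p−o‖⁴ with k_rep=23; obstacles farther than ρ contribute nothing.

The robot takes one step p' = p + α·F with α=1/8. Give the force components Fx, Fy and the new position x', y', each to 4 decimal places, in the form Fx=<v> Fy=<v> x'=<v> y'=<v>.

Fx=0.3594 Fy=-2.5000 x'=2.0449 y'=10.6875

F_att = 1/2·(g−p) = 1/2·(0,-5) = (0.0000,-2.5000)
o1: d²=16 ≤ ρ²=29; F_rep = 23·(4,0)/16² = (0.3594,0.0000)
o2: d²=58 > ρ²=29 → inactive
F = F_att + ΣF_rep = (0.3594,-2.5000)
p' = p + 1/8·F = (2.0449,10.6875)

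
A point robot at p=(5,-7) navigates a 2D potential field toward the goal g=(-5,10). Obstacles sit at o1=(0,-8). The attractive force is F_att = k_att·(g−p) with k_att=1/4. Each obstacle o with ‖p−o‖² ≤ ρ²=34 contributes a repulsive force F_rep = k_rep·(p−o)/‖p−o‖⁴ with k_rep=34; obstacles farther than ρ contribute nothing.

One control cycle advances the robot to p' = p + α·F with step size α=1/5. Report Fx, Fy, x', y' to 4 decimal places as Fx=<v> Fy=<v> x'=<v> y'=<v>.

Fx=-2.2485 Fy=4.3003 x'=4.5503 y'=-6.1399

F_att = 1/4·(g−p) = 1/4·(-10,17) = (-2.5000,4.2500)
o1: d²=26 ≤ ρ²=34; F_rep = 34·(5,1)/26² = (0.2515,0.0503)
F = F_att + ΣF_rep = (-2.2485,4.3003)
p' = p + 1/5·F = (4.5503,-6.1399)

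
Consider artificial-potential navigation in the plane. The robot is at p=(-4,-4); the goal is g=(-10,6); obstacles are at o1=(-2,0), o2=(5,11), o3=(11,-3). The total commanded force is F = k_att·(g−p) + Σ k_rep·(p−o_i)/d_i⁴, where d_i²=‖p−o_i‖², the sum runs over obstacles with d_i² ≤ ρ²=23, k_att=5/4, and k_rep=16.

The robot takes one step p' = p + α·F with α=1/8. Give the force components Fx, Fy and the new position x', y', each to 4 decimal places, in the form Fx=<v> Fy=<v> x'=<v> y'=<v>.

F_att = 5/4·(g−p) = 5/4·(-6,10) = (-7.5000,12.5000)
o1: d²=20 ≤ ρ²=23; F_rep = 16·(-2,-4)/20² = (-0.0800,-0.1600)
o2: d²=306 > ρ²=23 → inactive
o3: d²=226 > ρ²=23 → inactive
F = F_att + ΣF_rep = (-7.5800,12.3400)
p' = p + 1/8·F = (-4.9475,-2.4575)

Fx=-7.5800 Fy=12.3400 x'=-4.9475 y'=-2.4575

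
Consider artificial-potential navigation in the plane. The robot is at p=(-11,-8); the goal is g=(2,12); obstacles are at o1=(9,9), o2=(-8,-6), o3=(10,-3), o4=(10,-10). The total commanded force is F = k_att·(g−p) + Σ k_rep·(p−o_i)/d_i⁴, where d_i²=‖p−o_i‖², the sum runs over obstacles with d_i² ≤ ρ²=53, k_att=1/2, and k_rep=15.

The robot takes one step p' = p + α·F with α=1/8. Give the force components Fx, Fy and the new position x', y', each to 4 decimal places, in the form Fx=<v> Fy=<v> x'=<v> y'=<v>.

F_att = 1/2·(g−p) = 1/2·(13,20) = (6.5000,10.0000)
o1: d²=689 > ρ²=53 → inactive
o2: d²=13 ≤ ρ²=53; F_rep = 15·(-3,-2)/13² = (-0.2663,-0.1775)
o3: d²=466 > ρ²=53 → inactive
o4: d²=445 > ρ²=53 → inactive
F = F_att + ΣF_rep = (6.2337,9.8225)
p' = p + 1/8·F = (-10.2208,-6.7722)

Fx=6.2337 Fy=9.8225 x'=-10.2208 y'=-6.7722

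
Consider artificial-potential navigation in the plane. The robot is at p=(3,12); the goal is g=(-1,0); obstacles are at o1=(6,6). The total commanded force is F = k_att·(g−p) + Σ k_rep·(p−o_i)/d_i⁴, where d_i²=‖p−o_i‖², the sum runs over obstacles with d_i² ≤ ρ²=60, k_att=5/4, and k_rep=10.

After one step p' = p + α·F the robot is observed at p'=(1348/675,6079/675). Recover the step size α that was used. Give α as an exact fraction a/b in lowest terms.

α = 1/5

F_att = 5/4·(g−p) = 5/4·(-4,-12) = (-5.0000,-15.0000)
o1: d²=45 ≤ ρ²=60; F_rep = 10·(-3,6)/45² = (-0.0148,0.0296)
F = F_att + ΣF_rep = (-5.0148,-14.9704)
Δp = p'−p = (-1.0030,-2.9941); α = Δx/Fx = (-677/675) / (-677/135) = 1/5
check: Δy/Fy = (-2021/675) / (-2021/135) = 1/5 ✓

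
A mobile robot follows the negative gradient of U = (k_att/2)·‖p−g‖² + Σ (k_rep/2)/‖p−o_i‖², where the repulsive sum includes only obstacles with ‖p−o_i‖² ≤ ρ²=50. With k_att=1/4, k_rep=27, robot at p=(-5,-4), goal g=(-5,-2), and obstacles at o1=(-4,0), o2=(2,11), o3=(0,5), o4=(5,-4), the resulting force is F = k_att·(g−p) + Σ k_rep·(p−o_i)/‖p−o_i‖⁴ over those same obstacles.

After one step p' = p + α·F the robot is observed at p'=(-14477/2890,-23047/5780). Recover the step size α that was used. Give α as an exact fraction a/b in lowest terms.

α = 1/10

F_att = 1/4·(g−p) = 1/4·(0,2) = (0.0000,0.5000)
o1: d²=17 ≤ ρ²=50; F_rep = 27·(-1,-4)/17² = (-0.0934,-0.3737)
o2: d²=274 > ρ²=50 → inactive
o3: d²=106 > ρ²=50 → inactive
o4: d²=100 > ρ²=50 → inactive
F = F_att + ΣF_rep = (-0.0934,0.1263)
Δp = p'−p = (-0.0093,0.0126); α = Δx/Fx = (-27/2890) / (-27/289) = 1/10
check: Δy/Fy = (73/5780) / (73/578) = 1/10 ✓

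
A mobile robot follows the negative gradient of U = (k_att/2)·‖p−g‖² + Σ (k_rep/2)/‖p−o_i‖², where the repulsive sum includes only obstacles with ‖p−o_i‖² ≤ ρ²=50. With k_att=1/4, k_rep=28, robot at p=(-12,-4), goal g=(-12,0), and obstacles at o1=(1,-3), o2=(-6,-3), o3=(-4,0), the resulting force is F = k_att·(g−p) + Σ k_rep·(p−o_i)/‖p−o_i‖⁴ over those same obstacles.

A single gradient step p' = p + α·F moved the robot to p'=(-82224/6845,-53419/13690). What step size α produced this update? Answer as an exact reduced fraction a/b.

α = 1/10

F_att = 1/4·(g−p) = 1/4·(0,4) = (0.0000,1.0000)
o1: d²=170 > ρ²=50 → inactive
o2: d²=37 ≤ ρ²=50; F_rep = 28·(-6,-1)/37² = (-0.1227,-0.0205)
o3: d²=80 > ρ²=50 → inactive
F = F_att + ΣF_rep = (-0.1227,0.9795)
Δp = p'−p = (-0.0123,0.0980); α = Δx/Fx = (-84/6845) / (-168/1369) = 1/10
check: Δy/Fy = (1341/13690) / (1341/1369) = 1/10 ✓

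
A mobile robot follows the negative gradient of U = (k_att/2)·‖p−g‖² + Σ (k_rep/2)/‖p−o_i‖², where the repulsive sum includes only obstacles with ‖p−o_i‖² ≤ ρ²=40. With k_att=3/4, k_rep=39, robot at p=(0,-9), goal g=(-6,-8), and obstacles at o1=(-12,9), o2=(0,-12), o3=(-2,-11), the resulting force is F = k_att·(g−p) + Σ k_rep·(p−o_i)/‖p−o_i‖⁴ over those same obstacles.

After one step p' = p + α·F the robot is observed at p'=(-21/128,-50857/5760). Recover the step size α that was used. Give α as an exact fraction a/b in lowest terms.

α = 1/20

F_att = 3/4·(g−p) = 3/4·(-6,1) = (-4.5000,0.7500)
o1: d²=468 > ρ²=40 → inactive
o2: d²=9 ≤ ρ²=40; F_rep = 39·(0,3)/9² = (0.0000,1.4444)
o3: d²=8 ≤ ρ²=40; F_rep = 39·(2,2)/8² = (1.2188,1.2188)
F = F_att + ΣF_rep = (-3.2812,3.4132)
Δp = p'−p = (-0.1641,0.1707); α = Δx/Fx = (-21/128) / (-105/32) = 1/20
check: Δy/Fy = (983/5760) / (983/288) = 1/20 ✓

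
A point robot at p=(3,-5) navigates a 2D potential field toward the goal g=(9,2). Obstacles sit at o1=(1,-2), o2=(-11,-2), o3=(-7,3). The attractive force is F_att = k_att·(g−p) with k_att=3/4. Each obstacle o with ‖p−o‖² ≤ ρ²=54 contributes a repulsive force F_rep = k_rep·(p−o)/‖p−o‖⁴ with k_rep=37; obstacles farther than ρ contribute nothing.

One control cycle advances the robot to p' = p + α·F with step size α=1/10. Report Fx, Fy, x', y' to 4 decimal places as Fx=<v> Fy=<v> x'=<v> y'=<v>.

Fx=4.9379 Fy=4.5932 x'=3.4938 y'=-4.5407

F_att = 3/4·(g−p) = 3/4·(6,7) = (4.5000,5.2500)
o1: d²=13 ≤ ρ²=54; F_rep = 37·(2,-3)/13² = (0.4379,-0.6568)
o2: d²=205 > ρ²=54 → inactive
o3: d²=164 > ρ²=54 → inactive
F = F_att + ΣF_rep = (4.9379,4.5932)
p' = p + 1/10·F = (3.4938,-4.5407)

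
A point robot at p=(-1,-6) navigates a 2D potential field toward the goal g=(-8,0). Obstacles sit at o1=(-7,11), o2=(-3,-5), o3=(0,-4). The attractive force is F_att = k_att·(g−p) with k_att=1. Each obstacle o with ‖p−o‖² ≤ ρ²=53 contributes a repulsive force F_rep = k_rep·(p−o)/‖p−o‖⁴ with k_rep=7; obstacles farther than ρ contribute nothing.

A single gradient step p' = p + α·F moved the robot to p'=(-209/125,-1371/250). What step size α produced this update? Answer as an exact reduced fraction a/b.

α = 1/10

F_att = 1·(g−p) = 1·(-7,6) = (-7.0000,6.0000)
o1: d²=325 > ρ²=53 → inactive
o2: d²=5 ≤ ρ²=53; F_rep = 7·(2,-1)/5² = (0.5600,-0.2800)
o3: d²=5 ≤ ρ²=53; F_rep = 7·(-1,-2)/5² = (-0.2800,-0.5600)
F = F_att + ΣF_rep = (-6.7200,5.1600)
Δp = p'−p = (-0.6720,0.5160); α = Δx/Fx = (-84/125) / (-168/25) = 1/10
check: Δy/Fy = (129/250) / (129/25) = 1/10 ✓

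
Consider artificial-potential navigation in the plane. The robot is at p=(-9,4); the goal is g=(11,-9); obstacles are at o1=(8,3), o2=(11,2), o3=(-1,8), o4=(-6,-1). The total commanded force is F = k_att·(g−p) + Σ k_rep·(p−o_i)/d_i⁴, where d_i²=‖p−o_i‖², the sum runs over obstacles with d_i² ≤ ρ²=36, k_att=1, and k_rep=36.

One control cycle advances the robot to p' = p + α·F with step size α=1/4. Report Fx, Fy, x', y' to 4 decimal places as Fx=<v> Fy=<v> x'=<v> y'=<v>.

F_att = 1·(g−p) = 1·(20,-13) = (20.0000,-13.0000)
o1: d²=290 > ρ²=36 → inactive
o2: d²=404 > ρ²=36 → inactive
o3: d²=80 > ρ²=36 → inactive
o4: d²=34 ≤ ρ²=36; F_rep = 36·(-3,5)/34² = (-0.0934,0.1557)
F = F_att + ΣF_rep = (19.9066,-12.8443)
p' = p + 1/4·F = (-4.0234,0.7889)

Fx=19.9066 Fy=-12.8443 x'=-4.0234 y'=0.7889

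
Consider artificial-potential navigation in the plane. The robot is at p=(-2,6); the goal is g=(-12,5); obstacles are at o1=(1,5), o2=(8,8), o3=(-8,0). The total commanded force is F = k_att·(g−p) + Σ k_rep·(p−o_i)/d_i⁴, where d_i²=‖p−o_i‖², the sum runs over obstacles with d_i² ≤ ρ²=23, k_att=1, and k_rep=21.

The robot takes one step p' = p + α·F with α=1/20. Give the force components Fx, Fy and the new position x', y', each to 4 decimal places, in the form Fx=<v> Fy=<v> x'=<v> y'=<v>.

Fx=-10.6300 Fy=-0.7900 x'=-2.5315 y'=5.9605

F_att = 1·(g−p) = 1·(-10,-1) = (-10.0000,-1.0000)
o1: d²=10 ≤ ρ²=23; F_rep = 21·(-3,1)/10² = (-0.6300,0.2100)
o2: d²=104 > ρ²=23 → inactive
o3: d²=72 > ρ²=23 → inactive
F = F_att + ΣF_rep = (-10.6300,-0.7900)
p' = p + 1/20·F = (-2.5315,5.9605)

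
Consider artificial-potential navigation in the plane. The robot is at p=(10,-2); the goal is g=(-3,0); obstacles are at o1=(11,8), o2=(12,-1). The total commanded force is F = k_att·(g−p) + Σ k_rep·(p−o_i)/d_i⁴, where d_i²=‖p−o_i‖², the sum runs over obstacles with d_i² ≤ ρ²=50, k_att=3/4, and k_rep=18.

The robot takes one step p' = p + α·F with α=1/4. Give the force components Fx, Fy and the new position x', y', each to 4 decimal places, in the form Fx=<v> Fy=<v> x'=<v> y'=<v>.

F_att = 3/4·(g−p) = 3/4·(-13,2) = (-9.7500,1.5000)
o1: d²=101 > ρ²=50 → inactive
o2: d²=5 ≤ ρ²=50; F_rep = 18·(-2,-1)/5² = (-1.4400,-0.7200)
F = F_att + ΣF_rep = (-11.1900,0.7800)
p' = p + 1/4·F = (7.2025,-1.8050)

Fx=-11.1900 Fy=0.7800 x'=7.2025 y'=-1.8050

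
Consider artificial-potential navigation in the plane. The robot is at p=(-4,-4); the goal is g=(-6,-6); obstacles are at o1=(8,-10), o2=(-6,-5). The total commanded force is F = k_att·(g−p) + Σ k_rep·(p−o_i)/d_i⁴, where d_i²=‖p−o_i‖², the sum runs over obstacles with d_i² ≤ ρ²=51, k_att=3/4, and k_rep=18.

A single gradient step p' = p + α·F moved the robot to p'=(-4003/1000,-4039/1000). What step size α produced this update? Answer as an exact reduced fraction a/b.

α = 1/20

F_att = 3/4·(g−p) = 3/4·(-2,-2) = (-1.5000,-1.5000)
o1: d²=180 > ρ²=51 → inactive
o2: d²=5 ≤ ρ²=51; F_rep = 18·(2,1)/5² = (1.4400,0.7200)
F = F_att + ΣF_rep = (-0.0600,-0.7800)
Δp = p'−p = (-0.0030,-0.0390); α = Δx/Fx = (-3/1000) / (-3/50) = 1/20
check: Δy/Fy = (-39/1000) / (-39/50) = 1/20 ✓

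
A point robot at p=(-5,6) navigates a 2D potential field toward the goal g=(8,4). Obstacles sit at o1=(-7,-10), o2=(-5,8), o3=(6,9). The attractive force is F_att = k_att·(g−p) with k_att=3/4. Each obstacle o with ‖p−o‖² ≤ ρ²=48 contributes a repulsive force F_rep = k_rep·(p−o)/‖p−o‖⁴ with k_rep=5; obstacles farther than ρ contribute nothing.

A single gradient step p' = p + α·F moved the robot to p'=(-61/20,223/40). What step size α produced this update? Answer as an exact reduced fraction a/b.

α = 1/5

F_att = 3/4·(g−p) = 3/4·(13,-2) = (9.7500,-1.5000)
o1: d²=260 > ρ²=48 → inactive
o2: d²=4 ≤ ρ²=48; F_rep = 5·(0,-2)/4² = (0.0000,-0.6250)
o3: d²=130 > ρ²=48 → inactive
F = F_att + ΣF_rep = (9.7500,-2.1250)
Δp = p'−p = (1.9500,-0.4250); α = Δx/Fx = (39/20) / (39/4) = 1/5
check: Δy/Fy = (-17/40) / (-17/8) = 1/5 ✓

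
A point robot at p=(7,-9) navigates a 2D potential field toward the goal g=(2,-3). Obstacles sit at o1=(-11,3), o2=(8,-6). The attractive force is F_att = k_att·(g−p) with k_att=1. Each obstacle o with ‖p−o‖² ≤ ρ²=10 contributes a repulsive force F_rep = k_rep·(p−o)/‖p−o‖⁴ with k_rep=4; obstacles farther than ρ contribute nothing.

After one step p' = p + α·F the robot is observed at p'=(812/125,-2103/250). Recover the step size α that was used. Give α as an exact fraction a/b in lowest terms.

F_att = 1·(g−p) = 1·(-5,6) = (-5.0000,6.0000)
o1: d²=468 > ρ²=10 → inactive
o2: d²=10 ≤ ρ²=10; F_rep = 4·(-1,-3)/10² = (-0.0400,-0.1200)
F = F_att + ΣF_rep = (-5.0400,5.8800)
Δp = p'−p = (-0.5040,0.5880); α = Δx/Fx = (-63/125) / (-126/25) = 1/10
check: Δy/Fy = (147/250) / (147/25) = 1/10 ✓

α = 1/10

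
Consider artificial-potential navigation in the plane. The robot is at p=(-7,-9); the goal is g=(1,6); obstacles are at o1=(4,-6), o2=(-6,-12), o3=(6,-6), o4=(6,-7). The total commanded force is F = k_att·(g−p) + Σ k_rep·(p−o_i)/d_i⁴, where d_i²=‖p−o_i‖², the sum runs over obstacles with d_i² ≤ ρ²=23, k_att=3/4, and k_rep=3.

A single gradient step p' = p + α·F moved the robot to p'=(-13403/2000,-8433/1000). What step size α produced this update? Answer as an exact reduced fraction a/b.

α = 1/20

F_att = 3/4·(g−p) = 3/4·(8,15) = (6.0000,11.2500)
o1: d²=130 > ρ²=23 → inactive
o2: d²=10 ≤ ρ²=23; F_rep = 3·(-1,3)/10² = (-0.0300,0.0900)
o3: d²=178 > ρ²=23 → inactive
o4: d²=173 > ρ²=23 → inactive
F = F_att + ΣF_rep = (5.9700,11.3400)
Δp = p'−p = (0.2985,0.5670); α = Δx/Fx = (597/2000) / (597/100) = 1/20
check: Δy/Fy = (567/1000) / (567/50) = 1/20 ✓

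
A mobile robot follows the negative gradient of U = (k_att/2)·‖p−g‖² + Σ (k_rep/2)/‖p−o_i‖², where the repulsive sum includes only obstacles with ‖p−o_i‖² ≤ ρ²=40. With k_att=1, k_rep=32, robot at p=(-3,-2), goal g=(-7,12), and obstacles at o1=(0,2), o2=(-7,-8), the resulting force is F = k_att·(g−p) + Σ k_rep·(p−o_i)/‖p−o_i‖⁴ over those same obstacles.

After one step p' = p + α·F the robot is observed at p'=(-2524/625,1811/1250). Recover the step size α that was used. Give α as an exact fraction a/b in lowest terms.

α = 1/4

F_att = 1·(g−p) = 1·(-4,14) = (-4.0000,14.0000)
o1: d²=25 ≤ ρ²=40; F_rep = 32·(-3,-4)/25² = (-0.1536,-0.2048)
o2: d²=52 > ρ²=40 → inactive
F = F_att + ΣF_rep = (-4.1536,13.7952)
Δp = p'−p = (-1.0384,3.4488); α = Δx/Fx = (-649/625) / (-2596/625) = 1/4
check: Δy/Fy = (4311/1250) / (8622/625) = 1/4 ✓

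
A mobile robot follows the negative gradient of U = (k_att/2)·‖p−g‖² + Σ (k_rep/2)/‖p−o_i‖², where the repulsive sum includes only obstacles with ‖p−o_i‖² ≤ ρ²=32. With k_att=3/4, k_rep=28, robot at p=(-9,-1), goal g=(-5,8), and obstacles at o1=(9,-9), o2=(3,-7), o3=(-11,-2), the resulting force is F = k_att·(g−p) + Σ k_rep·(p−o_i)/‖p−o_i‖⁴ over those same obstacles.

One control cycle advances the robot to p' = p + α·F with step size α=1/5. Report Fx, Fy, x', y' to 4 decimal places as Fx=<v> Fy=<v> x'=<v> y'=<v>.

F_att = 3/4·(g−p) = 3/4·(4,9) = (3.0000,6.7500)
o1: d²=388 > ρ²=32 → inactive
o2: d²=180 > ρ²=32 → inactive
o3: d²=5 ≤ ρ²=32; F_rep = 28·(2,1)/5² = (2.2400,1.1200)
F = F_att + ΣF_rep = (5.2400,7.8700)
p' = p + 1/5·F = (-7.9520,0.5740)

Fx=5.2400 Fy=7.8700 x'=-7.9520 y'=0.5740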